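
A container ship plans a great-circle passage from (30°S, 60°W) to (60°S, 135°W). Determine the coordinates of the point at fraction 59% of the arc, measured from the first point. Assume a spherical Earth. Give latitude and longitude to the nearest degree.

≈ (54°S, 93°W)

Write both endpoints as unit vectors p₁, p₂ with components (cos φ cos λ, cos φ sin λ, sin φ).
The central angle between the endpoints is δ = arccos(p₁·p₂) ≈ 0.994 rad (57.0°).
Interpolate at f = 0.59 with slerp weights a = sin((1−f)δ)/sin δ ≈ 0.473, b = sin(fδ)/sin δ ≈ 0.660.
p = a·p₁ + b·p₂ ≈ (-0.029, -0.588, -0.808); φ = arcsin(p_z) ≈ -53.93°, λ = atan2(p_y, p_x) ≈ -92.79°.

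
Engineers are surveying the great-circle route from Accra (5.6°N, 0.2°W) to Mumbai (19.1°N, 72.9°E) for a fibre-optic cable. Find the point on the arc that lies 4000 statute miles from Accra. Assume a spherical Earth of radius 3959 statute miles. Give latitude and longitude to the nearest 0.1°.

Write both endpoints as unit vectors p₁, p₂ with components (cos φ cos λ, cos φ sin λ, sin φ).
The central angle between the endpoints is δ = arccos(p₁·p₂) ≈ 1.261 rad (72.2°). The total great-circle distance is δ·R ≈ 1.261 × 3959 ≈ 4990 mi, so the target fraction is f = 4000/4990 ≈ 0.802.
Interpolate at f ≈ 0.802 with slerp weights a = sin((1−f)δ)/sin δ ≈ 0.260, b = sin(fδ)/sin δ ≈ 0.889.
p = a·p₁ + b·p₂ ≈ (0.506, 0.802, 0.316); φ = arcsin(p_z) ≈ 18.45°, λ = atan2(p_y, p_x) ≈ 57.77°.

≈ 18.4°N, 57.8°E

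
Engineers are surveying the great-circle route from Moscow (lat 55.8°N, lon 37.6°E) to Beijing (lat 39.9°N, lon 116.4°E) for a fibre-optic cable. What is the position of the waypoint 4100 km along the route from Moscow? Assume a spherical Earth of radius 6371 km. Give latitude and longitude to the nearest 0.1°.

Write both endpoints as unit vectors p₁, p₂ with components (cos φ cos λ, cos φ sin λ, sin φ).
The central angle between the endpoints is δ = arccos(p₁·p₂) ≈ 0.909 rad (52.1°). The total great-circle distance is δ·R ≈ 0.909 × 6371 ≈ 5793 km, so the target fraction is f = 4100/5793 ≈ 0.708.
Interpolate at f ≈ 0.708 with slerp weights a = sin((1−f)δ)/sin δ ≈ 0.333, b = sin(fδ)/sin δ ≈ 0.760.
p = a·p₁ + b·p₂ ≈ (-0.111, 0.637, 0.763); φ = arcsin(p_z) ≈ 49.74°, λ = atan2(p_y, p_x) ≈ 99.90°.

≈ lat 49.7°N, lon 99.9°E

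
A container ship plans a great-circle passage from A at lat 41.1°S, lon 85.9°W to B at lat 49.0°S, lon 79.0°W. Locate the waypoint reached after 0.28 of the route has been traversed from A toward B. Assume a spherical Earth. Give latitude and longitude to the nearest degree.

Convert each endpoint to a unit vector on the sphere (x = cos φ cos λ, y = cos φ sin λ, z = sin φ).
The central angle between the endpoints is δ = arccos(p₁·p₂) ≈ 0.162 rad (9.3°).
Interpolate at f = 0.28 with slerp weights a = sin((1−f)δ)/sin δ ≈ 0.722, b = sin(fδ)/sin δ ≈ 0.281.
p = a·p₁ + b·p₂ ≈ (0.074, -0.723, -0.686); φ = arcsin(p_z) ≈ -43.35°, λ = atan2(p_y, p_x) ≈ -84.15°.

≈ lat 43°S, lon 84°W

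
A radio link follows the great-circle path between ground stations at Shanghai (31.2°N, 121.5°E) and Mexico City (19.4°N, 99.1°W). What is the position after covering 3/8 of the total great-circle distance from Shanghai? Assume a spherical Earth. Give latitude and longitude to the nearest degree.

Convert each endpoint to a unit vector on the sphere (x = cos φ cos λ, y = cos φ sin λ, z = sin φ).
The central angle between the endpoints is δ = arccos(p₁·p₂) ≈ 2.027 rad (116.1°).
Interpolate at f = 3/8 with slerp weights a = sin((1−f)δ)/sin δ ≈ 1.063, b = sin(fδ)/sin δ ≈ 0.767.
p = a·p₁ + b·p₂ ≈ (-0.590, 0.060, 0.806); φ = arcsin(p_z) ≈ 53.66°, λ = atan2(p_y, p_x) ≈ 174.15°.

≈ 54°N, 174°E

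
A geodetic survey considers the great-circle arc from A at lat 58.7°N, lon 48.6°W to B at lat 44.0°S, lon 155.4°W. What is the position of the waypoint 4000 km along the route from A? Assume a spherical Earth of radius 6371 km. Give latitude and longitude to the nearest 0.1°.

≈ lat 37.8°N, lon 94.5°W

The haversine formula gives a central angle δ ≈ 2.348 rad (134.6°) between the endpoints. The total great-circle distance is δ·R ≈ 2.348 × 6371 ≈ 14962 km, so the target fraction is f = 4000/14962 ≈ 0.267.
Interpolate at f ≈ 0.267 with slerp weights a = sin((1−f)δ)/sin δ ≈ 1.388, b = sin(fδ)/sin δ ≈ 0.824.
p = a·p₁ + b·p₂ ≈ (-0.062, -0.788, 0.613); φ = arcsin(p_z) ≈ 37.81°, λ = atan2(p_y, p_x) ≈ -94.53°.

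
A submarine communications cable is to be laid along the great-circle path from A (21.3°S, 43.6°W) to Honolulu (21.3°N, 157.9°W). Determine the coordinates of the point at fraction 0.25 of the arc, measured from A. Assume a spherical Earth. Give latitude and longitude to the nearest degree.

From cos δ = sin φ₁ sin φ₂ + cos φ₁ cos φ₂ cos Δλ, the central angle is δ ≈ 2.082 rad (119.3°).
Interpolate at f = 0.25 with slerp weights a = sin((1−f)δ)/sin δ ≈ 1.146, b = sin(fδ)/sin δ ≈ 0.570.
p = a·p₁ + b·p₂ ≈ (0.281, -0.936, -0.209); φ = arcsin(p_z) ≈ -12.08°, λ = atan2(p_y, p_x) ≈ -73.28°.

≈ (12°S, 73°W)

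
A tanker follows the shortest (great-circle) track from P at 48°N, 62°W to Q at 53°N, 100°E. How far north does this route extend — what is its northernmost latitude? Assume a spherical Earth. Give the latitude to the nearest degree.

≈ 83°N

The great circle lies in the plane with unit normal n̂ = (p₁ × p₂)/|p₁ × p₂|.
Here n̂_z ≈ +0.127; the vertex latitude is φ_max = arccos|n̂_z| ≈ 82.7°.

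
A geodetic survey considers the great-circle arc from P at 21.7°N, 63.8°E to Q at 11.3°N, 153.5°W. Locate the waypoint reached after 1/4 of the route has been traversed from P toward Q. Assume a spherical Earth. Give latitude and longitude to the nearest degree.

≈ 39°N, 97°E

Convert each endpoint to a unit vector on the sphere (x = cos φ cos λ, y = cos φ sin λ, z = sin φ).
The central angle between the endpoints is δ = arccos(p₁·p₂) ≈ 2.281 rad (130.7°).
Interpolate at f = 1/4 with slerp weights a = sin((1−f)δ)/sin δ ≈ 1.306, b = sin(fδ)/sin δ ≈ 0.712.
p = a·p₁ + b·p₂ ≈ (-0.089, 0.777, 0.623); φ = arcsin(p_z) ≈ 38.51°, λ = atan2(p_y, p_x) ≈ 96.55°.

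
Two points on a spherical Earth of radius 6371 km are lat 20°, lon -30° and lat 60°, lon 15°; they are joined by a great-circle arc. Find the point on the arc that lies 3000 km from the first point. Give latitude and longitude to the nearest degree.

Write both endpoints as unit vectors p₁, p₂ with components (cos φ cos λ, cos φ sin λ, sin φ).
The central angle between the endpoints is δ = arccos(p₁·p₂) ≈ 0.891 rad (51.1°). The total great-circle distance is δ·R ≈ 0.891 × 6371 ≈ 5678 km, so the target fraction is f = 3000/5678 ≈ 0.528.
Interpolate at f ≈ 0.528 with slerp weights a = sin((1−f)δ)/sin δ ≈ 0.525, b = sin(fδ)/sin δ ≈ 0.583.
p = a·p₁ + b·p₂ ≈ (0.709, -0.171, 0.685); φ = arcsin(p_z) ≈ 43.20°, λ = atan2(p_y, p_x) ≈ -13.57°.

≈ lat 43°, lon -14°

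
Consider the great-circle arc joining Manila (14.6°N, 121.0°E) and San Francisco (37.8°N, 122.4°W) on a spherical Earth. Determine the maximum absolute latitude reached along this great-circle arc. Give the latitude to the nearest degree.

≈ 46°N

The great circle lies in the plane with unit normal n̂ = (p₁ × p₂)/|p₁ × p₂|.
Here n̂_z ≈ +0.696; the vertex latitude is φ_max = arccos|n̂_z| ≈ 45.9°.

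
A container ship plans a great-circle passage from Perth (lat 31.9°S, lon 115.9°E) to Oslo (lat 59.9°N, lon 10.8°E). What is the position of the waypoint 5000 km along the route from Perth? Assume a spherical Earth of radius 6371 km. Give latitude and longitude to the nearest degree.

Convert each endpoint to a unit vector on the sphere (x = cos φ cos λ, y = cos φ sin λ, z = sin φ).
The central angle between the endpoints is δ = arccos(p₁·p₂) ≈ 2.175 rad (124.6°). The total great-circle distance is δ·R ≈ 2.175 × 6371 ≈ 13857 km, so the target fraction is f = 5000/13857 ≈ 0.361.
Interpolate at f ≈ 0.361 with slerp weights a = sin((1−f)δ)/sin δ ≈ 1.195, b = sin(fδ)/sin δ ≈ 0.859.
p = a·p₁ + b·p₂ ≈ (-0.020, 0.994, 0.111); φ = arcsin(p_z) ≈ 6.39°, λ = atan2(p_y, p_x) ≈ 91.17°.

≈ lat 6°N, lon 91°E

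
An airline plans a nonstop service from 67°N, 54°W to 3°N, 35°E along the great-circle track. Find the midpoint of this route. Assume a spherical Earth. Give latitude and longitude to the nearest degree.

The haversine formula gives a central angle δ ≈ 1.516 rad (86.8°) between the endpoints.
Interpolate at f = 1/2 with slerp weights a = sin((1−f)δ)/sin δ ≈ 0.688, b = sin(fδ)/sin δ ≈ 0.688.
p = a·p₁ + b·p₂ ≈ (0.721, 0.177, 0.670); φ = arcsin(p_z) ≈ 42.05°, λ = atan2(p_y, p_x) ≈ 13.77°.

≈ 42°N, 14°E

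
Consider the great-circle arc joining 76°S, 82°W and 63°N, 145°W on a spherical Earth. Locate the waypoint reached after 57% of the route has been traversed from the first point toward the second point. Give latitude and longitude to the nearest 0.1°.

Convert each endpoint to a unit vector on the sphere (x = cos φ cos λ, y = cos φ sin λ, z = sin φ).
The central angle between the endpoints is δ = arccos(p₁·p₂) ≈ 2.523 rad (144.6°).
Interpolate at f = 0.57 with slerp weights a = sin((1−f)δ)/sin δ ≈ 1.525, b = sin(fδ)/sin δ ≈ 1.709.
p = a·p₁ + b·p₂ ≈ (-0.584, -0.810, 0.043); φ = arcsin(p_z) ≈ 2.49°, λ = atan2(p_y, p_x) ≈ -125.79°.

≈ 2.5°N, 125.8°W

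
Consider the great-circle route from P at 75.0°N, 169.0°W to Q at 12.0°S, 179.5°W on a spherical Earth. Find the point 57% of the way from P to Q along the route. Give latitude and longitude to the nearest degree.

≈ 25°N, 178°W

Write both endpoints as unit vectors p₁, p₂ with components (cos φ cos λ, cos φ sin λ, sin φ).
The central angle between the endpoints is δ = arccos(p₁·p₂) ≈ 1.523 rad (87.2°).
Interpolate at f = 0.57 with slerp weights a = sin((1−f)δ)/sin δ ≈ 0.610, b = sin(fδ)/sin δ ≈ 0.764.
p = a·p₁ + b·p₂ ≈ (-0.902, -0.037, 0.430); φ = arcsin(p_z) ≈ 25.47°, λ = atan2(p_y, p_x) ≈ -177.67°.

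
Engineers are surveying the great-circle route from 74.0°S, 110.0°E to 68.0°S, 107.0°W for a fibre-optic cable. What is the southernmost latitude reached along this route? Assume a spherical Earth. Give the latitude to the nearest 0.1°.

≈ 83.9°S

The great circle lies in the plane with unit normal n̂ = (p₁ × p₂)/|p₁ × p₂|.
Here n̂_z ≈ +0.106; the vertex latitude is φ_max = arccos|n̂_z| ≈ 83.9°.
Check via Clairaut: cos φ_max = |cos φ₁| · sin C = cos(74.0°)·sin(157.5°) ≈ 0.106, again giving ≈ 83.9°.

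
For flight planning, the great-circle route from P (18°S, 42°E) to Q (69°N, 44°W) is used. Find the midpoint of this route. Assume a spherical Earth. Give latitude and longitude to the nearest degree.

Convert each endpoint to a unit vector on the sphere (x = cos φ cos λ, y = cos φ sin λ, z = sin φ).
The central angle between the endpoints is δ = arccos(p₁·p₂) ≈ 1.839 rad (105.4°).
Interpolate at f = 1/2 with slerp weights a = sin((1−f)δ)/sin δ ≈ 0.825, b = sin(fδ)/sin δ ≈ 0.825.
p = a·p₁ + b·p₂ ≈ (0.795, 0.319, 0.515); φ = arcsin(p_z) ≈ 31.00°, λ = atan2(p_y, p_x) ≈ 21.88°.

≈ (31°N, 22°E)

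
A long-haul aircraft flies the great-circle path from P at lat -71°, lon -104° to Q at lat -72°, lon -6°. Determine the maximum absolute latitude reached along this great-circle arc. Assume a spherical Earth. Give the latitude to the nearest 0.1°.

The great circle lies in the plane with unit normal n̂ = (p₁ × p₂)/|p₁ × p₂|.
Here n̂_z ≈ +0.214; the vertex latitude is φ_max = arccos|n̂_z| ≈ 77.6°.
Check via Clairaut: cos φ_max = |cos φ₁| · sin C = cos(71.0°)·sin(138.9°) ≈ 0.214, again giving ≈ 77.6°.

≈ -77.6°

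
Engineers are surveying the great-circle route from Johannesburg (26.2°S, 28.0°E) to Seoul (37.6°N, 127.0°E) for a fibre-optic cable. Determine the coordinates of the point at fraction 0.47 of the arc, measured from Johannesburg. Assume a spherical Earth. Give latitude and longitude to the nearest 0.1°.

The haversine formula gives a central angle δ ≈ 1.961 rad (112.4°) between the endpoints.
Interpolate at f = 0.47 with slerp weights a = sin((1−f)δ)/sin δ ≈ 0.932, b = sin(fδ)/sin δ ≈ 0.862.
p = a·p₁ + b·p₂ ≈ (0.328, 0.938, 0.114); φ = arcsin(p_z) ≈ 6.55°, λ = atan2(p_y, p_x) ≈ 70.73°.

≈ (6.5°N, 70.7°E)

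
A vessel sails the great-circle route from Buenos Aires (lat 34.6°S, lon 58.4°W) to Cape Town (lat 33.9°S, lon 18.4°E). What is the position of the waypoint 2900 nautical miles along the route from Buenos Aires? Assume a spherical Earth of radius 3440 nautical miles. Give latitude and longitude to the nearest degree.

From cos δ = sin φ₁ sin φ₂ + cos φ₁ cos φ₂ cos Δλ, the central angle is δ ≈ 1.078 rad (61.8°). The total great-circle distance is δ·R ≈ 1.078 × 3440 ≈ 3710 nmi, so the target fraction is f = 2900/3710 ≈ 0.782.
Interpolate at f ≈ 0.782 with slerp weights a = sin((1−f)δ)/sin δ ≈ 0.265, b = sin(fδ)/sin δ ≈ 0.847.
p = a·p₁ + b·p₂ ≈ (0.781, 0.036, -0.623); φ = arcsin(p_z) ≈ -38.53°, λ = atan2(p_y, p_x) ≈ 2.67°.

≈ lat 39°S, lon 3°E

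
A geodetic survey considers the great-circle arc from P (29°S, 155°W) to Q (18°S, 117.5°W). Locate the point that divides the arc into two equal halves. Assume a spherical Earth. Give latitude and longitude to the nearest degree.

≈ (25°S, 135°W)

From cos δ = sin φ₁ sin φ₂ + cos φ₁ cos φ₂ cos Δλ, the central angle is δ ≈ 0.627 rad (35.9°).
Interpolate at f = 1/2 with slerp weights a = sin((1−f)δ)/sin δ ≈ 0.526, b = sin(fδ)/sin δ ≈ 0.526.
p = a·p₁ + b·p₂ ≈ (-0.647, -0.638, -0.417); φ = arcsin(p_z) ≈ -24.66°, λ = atan2(p_y, p_x) ≈ -135.44°.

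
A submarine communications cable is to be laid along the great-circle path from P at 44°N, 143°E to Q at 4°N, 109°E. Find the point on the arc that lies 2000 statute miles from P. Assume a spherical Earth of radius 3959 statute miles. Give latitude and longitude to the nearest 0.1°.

From cos δ = sin φ₁ sin φ₂ + cos φ₁ cos φ₂ cos Δλ, the central angle is δ ≈ 0.872 rad (50.0°). The total great-circle distance is δ·R ≈ 0.872 × 3959 ≈ 3452 mi, so the target fraction is f = 2000/3452 ≈ 0.579.
Interpolate at f ≈ 0.579 with slerp weights a = sin((1−f)δ)/sin δ ≈ 0.468, b = sin(fδ)/sin δ ≈ 0.632.
p = a·p₁ + b·p₂ ≈ (-0.474, 0.799, 0.369); φ = arcsin(p_z) ≈ 21.68°, λ = atan2(p_y, p_x) ≈ 120.70°.

≈ 21.7°N, 120.7°E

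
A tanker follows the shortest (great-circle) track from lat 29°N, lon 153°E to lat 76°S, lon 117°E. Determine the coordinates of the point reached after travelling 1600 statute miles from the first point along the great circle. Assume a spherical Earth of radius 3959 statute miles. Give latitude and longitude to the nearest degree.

Convert each endpoint to a unit vector on the sphere (x = cos φ cos λ, y = cos φ sin λ, z = sin φ).
The central angle between the endpoints is δ = arccos(p₁·p₂) ≈ 1.875 rad (107.4°). The total great-circle distance is δ·R ≈ 1.875 × 3959 ≈ 7422 mi, so the target fraction is f = 1600/7422 ≈ 0.216.
Interpolate at f ≈ 0.216 with slerp weights a = sin((1−f)δ)/sin δ ≈ 1.043, b = sin(fδ)/sin δ ≈ 0.412.
p = a·p₁ + b·p₂ ≈ (-0.858, 0.503, 0.106); φ = arcsin(p_z) ≈ 6.07°, λ = atan2(p_y, p_x) ≈ 149.62°.

≈ lat 6°N, lon 150°E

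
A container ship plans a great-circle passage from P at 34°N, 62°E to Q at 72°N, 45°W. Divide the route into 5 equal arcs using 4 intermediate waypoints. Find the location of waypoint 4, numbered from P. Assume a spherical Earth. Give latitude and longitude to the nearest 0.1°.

From cos δ = sin φ₁ sin φ₂ + cos φ₁ cos φ₂ cos Δλ, the central angle is δ ≈ 1.096 rad (62.8°).
Interpolate at f = 4/5 with slerp weights a = sin((1−f)δ)/sin δ ≈ 0.245, b = sin(fδ)/sin δ ≈ 0.864.
p = a·p₁ + b·p₂ ≈ (0.284, -0.010, 0.959); φ = arcsin(p_z) ≈ 73.49°, λ = atan2(p_y, p_x) ≈ -1.99°.

≈ 73.5°N, 2.0°W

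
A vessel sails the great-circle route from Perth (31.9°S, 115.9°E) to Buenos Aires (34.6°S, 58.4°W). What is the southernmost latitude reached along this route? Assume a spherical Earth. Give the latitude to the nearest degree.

The great circle lies in the plane with unit normal n̂ = (p₁ × p₂)/|p₁ × p₂|.
Here n̂_z ≈ -0.076; the vertex latitude is φ_max = arccos|n̂_z| ≈ 85.7°.
Check via Clairaut: cos φ_max = |cos φ₁| · sin C = cos(31.9°)·sin(174.9°) ≈ 0.076, again giving ≈ 85.7°.

≈ 86°S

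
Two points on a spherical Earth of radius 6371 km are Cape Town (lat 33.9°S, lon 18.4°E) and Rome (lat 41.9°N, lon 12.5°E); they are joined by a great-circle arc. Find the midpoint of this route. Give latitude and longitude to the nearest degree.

≈ lat 4°N, lon 16°E

From cos δ = sin φ₁ sin φ₂ + cos φ₁ cos φ₂ cos Δλ, the central angle is δ ≈ 1.326 rad (76.0°).
Interpolate at f = 1/2 with slerp weights a = sin((1−f)δ)/sin δ ≈ 0.634, b = sin(fδ)/sin δ ≈ 0.634.
p = a·p₁ + b·p₂ ≈ (0.961, 0.268, 0.070); φ = arcsin(p_z) ≈ 4.01°, λ = atan2(p_y, p_x) ≈ 15.61°.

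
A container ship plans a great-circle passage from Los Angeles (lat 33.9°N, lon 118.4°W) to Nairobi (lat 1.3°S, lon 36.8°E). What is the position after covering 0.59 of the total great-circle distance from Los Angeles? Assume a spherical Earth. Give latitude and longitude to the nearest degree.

≈ lat 44°N, lon 3°W

Write both endpoints as unit vectors p₁, p₂ with components (cos φ cos λ, cos φ sin λ, sin φ).
The central angle between the endpoints is δ = arccos(p₁·p₂) ≈ 2.443 rad (140.0°).
Interpolate at f = 0.59 with slerp weights a = sin((1−f)δ)/sin δ ≈ 1.310, b = sin(fδ)/sin δ ≈ 1.542.
p = a·p₁ + b·p₂ ≈ (0.717, -0.033, 0.696); φ = arcsin(p_z) ≈ 44.09°, λ = atan2(p_y, p_x) ≈ -2.63°.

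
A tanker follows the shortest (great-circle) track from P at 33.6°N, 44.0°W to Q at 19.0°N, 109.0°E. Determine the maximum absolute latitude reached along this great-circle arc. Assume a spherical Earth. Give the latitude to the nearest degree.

≈ 65°N

The great circle lies in the plane with unit normal n̂ = (p₁ × p₂)/|p₁ × p₂|.
Here n̂_z ≈ +0.419; the vertex latitude is φ_max = arccos|n̂_z| ≈ 65.2°.
Check via Clairaut: cos φ_max = |cos φ₁| · sin C = cos(33.6°)·sin(30.2°) ≈ 0.419, again giving ≈ 65.2°.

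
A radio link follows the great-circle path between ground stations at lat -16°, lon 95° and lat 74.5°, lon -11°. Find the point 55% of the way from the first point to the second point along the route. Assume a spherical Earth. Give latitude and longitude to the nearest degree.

From cos δ = sin φ₁ sin φ₂ + cos φ₁ cos φ₂ cos Δλ, the central angle is δ ≈ 1.914 rad (109.7°).
Interpolate at f = 0.55 with slerp weights a = sin((1−f)δ)/sin δ ≈ 0.806, b = sin(fδ)/sin δ ≈ 0.923.
p = a·p₁ + b·p₂ ≈ (0.175, 0.724, 0.667); φ = arcsin(p_z) ≈ 41.83°, λ = atan2(p_y, p_x) ≈ 76.46°.

≈ lat 42°, lon 76°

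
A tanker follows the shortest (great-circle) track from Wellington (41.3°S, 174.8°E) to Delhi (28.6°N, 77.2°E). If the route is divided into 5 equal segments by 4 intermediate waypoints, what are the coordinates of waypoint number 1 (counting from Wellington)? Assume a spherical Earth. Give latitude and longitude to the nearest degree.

Write both endpoints as unit vectors p₁, p₂ with components (cos φ cos λ, cos φ sin λ, sin φ).
The central angle between the endpoints is δ = arccos(p₁·p₂) ≈ 1.986 rad (113.8°).
Interpolate at f = 1/5 with slerp weights a = sin((1−f)δ)/sin δ ≈ 1.093, b = sin(fδ)/sin δ ≈ 0.423.
p = a·p₁ + b·p₂ ≈ (-0.735, 0.436, -0.519); φ = arcsin(p_z) ≈ -31.25°, λ = atan2(p_y, p_x) ≈ 149.32°.

≈ 31°S, 149°E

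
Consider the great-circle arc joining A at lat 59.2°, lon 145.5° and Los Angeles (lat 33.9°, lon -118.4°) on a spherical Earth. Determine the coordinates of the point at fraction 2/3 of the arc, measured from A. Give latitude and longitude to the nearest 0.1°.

≈ lat 50.3°, lon -137.3°

Write both endpoints as unit vectors p₁, p₂ with components (cos φ cos λ, cos φ sin λ, sin φ).
The central angle between the endpoints is δ = arccos(p₁·p₂) ≈ 1.122 rad (64.3°).
Interpolate at f = 2/3 with slerp weights a = sin((1−f)δ)/sin δ ≈ 0.405, b = sin(fδ)/sin δ ≈ 0.755.
p = a·p₁ + b·p₂ ≈ (-0.469, -0.434, 0.769); φ = arcsin(p_z) ≈ 50.30°, λ = atan2(p_y, p_x) ≈ -137.26°.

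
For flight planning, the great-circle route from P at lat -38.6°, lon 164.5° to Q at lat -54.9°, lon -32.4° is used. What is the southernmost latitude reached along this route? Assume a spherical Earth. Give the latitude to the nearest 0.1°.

The great circle lies in the plane with unit normal n̂ = (p₁ × p₂)/|p₁ × p₂|.
Here n̂_z ≈ +0.131; the vertex latitude is φ_max = arccos|n̂_z| ≈ 82.5°.

≈ -82.5°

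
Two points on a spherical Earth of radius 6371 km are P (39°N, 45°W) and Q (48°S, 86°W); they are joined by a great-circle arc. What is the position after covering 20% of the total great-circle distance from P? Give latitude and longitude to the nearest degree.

The haversine formula gives a central angle δ ≈ 1.646 rad (94.3°) between the endpoints.
Interpolate at f = 0.20 with slerp weights a = sin((1−f)δ)/sin δ ≈ 0.971, b = sin(fδ)/sin δ ≈ 0.324.
p = a·p₁ + b·p₂ ≈ (0.549, -0.750, 0.370); φ = arcsin(p_z) ≈ 21.71°, λ = atan2(p_y, p_x) ≈ -53.81°.

≈ (22°N, 54°W)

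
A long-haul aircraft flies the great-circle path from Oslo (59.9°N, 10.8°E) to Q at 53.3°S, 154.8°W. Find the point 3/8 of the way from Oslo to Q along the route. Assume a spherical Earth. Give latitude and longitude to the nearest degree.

≈ 39°N, 95°W

From cos δ = sin φ₁ sin φ₂ + cos φ₁ cos φ₂ cos Δλ, the central angle is δ ≈ 2.962 rad (169.7°).
Interpolate at f = 3/8 with slerp weights a = sin((1−f)δ)/sin δ ≈ 5.386, b = sin(fδ)/sin δ ≈ 5.023.
p = a·p₁ + b·p₂ ≈ (-0.063, -0.772, 0.633); φ = arcsin(p_z) ≈ 39.25°, λ = atan2(p_y, p_x) ≈ -94.64°.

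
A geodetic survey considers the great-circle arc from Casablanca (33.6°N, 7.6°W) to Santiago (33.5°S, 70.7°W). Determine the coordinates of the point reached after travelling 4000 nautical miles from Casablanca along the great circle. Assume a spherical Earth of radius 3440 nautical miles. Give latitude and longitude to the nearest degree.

The haversine formula gives a central angle δ ≈ 1.562 rad (89.5°) between the endpoints. The total great-circle distance is δ·R ≈ 1.562 × 3440 ≈ 5373 nmi, so the target fraction is f = 4000/5373 ≈ 0.744.
Interpolate at f ≈ 0.744 with slerp weights a = sin((1−f)δ)/sin δ ≈ 0.389, b = sin(fδ)/sin δ ≈ 0.918.
p = a·p₁ + b·p₂ ≈ (0.574, -0.765, -0.292); φ = arcsin(p_z) ≈ -16.95°, λ = atan2(p_y, p_x) ≈ -53.13°.

≈ 17°S, 53°W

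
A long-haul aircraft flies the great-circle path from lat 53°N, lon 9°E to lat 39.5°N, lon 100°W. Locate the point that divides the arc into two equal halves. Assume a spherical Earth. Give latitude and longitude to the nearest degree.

≈ lat 61°N, lon 55°W

From cos δ = sin φ₁ sin φ₂ + cos φ₁ cos φ₂ cos Δλ, the central angle is δ ≈ 1.206 rad (69.1°).
Interpolate at f = 1/2 with slerp weights a = sin((1−f)δ)/sin δ ≈ 0.607, b = sin(fδ)/sin δ ≈ 0.607.
p = a·p₁ + b·p₂ ≈ (0.279, -0.404, 0.871); φ = arcsin(p_z) ≈ 60.57°, λ = atan2(p_y, p_x) ≈ -55.33°.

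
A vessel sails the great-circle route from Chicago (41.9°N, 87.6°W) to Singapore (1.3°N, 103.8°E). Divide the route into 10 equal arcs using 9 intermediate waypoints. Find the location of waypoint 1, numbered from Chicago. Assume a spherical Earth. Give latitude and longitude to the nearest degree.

≈ (55°N, 94°W)

Write both endpoints as unit vectors p₁, p₂ with components (cos φ cos λ, cos φ sin λ, sin φ).
The central angle between the endpoints is δ = arccos(p₁·p₂) ≈ 2.366 rad (135.6°).
Interpolate at f = 1/10 with slerp weights a = sin((1−f)δ)/sin δ ≈ 1.211, b = sin(fδ)/sin δ ≈ 0.335.
p = a·p₁ + b·p₂ ≈ (-0.042, -0.576, 0.817); φ = arcsin(p_z) ≈ 54.75°, λ = atan2(p_y, p_x) ≈ -94.19°.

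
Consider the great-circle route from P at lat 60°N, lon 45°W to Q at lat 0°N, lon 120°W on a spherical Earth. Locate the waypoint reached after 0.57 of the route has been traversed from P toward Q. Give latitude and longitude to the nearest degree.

Convert each endpoint to a unit vector on the sphere (x = cos φ cos λ, y = cos φ sin λ, z = sin φ).
The central angle between the endpoints is δ = arccos(p₁·p₂) ≈ 1.441 rad (82.6°).
Interpolate at f = 0.57 with slerp weights a = sin((1−f)δ)/sin δ ≈ 0.586, b = sin(fδ)/sin δ ≈ 0.738.
p = a·p₁ + b·p₂ ≈ (-0.162, -0.846, 0.507); φ = arcsin(p_z) ≈ 30.48°, λ = atan2(p_y, p_x) ≈ -100.84°.

≈ lat 30°N, lon 101°W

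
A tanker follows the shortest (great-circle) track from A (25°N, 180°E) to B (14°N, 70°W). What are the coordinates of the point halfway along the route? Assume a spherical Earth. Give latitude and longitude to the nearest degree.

≈ (32°N, 122°W)

Convert each endpoint to a unit vector on the sphere (x = cos φ cos λ, y = cos φ sin λ, z = sin φ).
The central angle between the endpoints is δ = arccos(p₁·p₂) ≈ 1.771 rad (101.5°).
Interpolate at f = 1/2 with slerp weights a = sin((1−f)δ)/sin δ ≈ 0.790, b = sin(fδ)/sin δ ≈ 0.790.
p = a·p₁ + b·p₂ ≈ (-0.454, -0.720, 0.525); φ = arcsin(p_z) ≈ 31.66°, λ = atan2(p_y, p_x) ≈ -122.21°.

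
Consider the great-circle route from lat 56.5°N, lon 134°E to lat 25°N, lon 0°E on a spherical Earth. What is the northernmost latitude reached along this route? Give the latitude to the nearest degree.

≈ 69°N

The great circle lies in the plane with unit normal n̂ = (p₁ × p₂)/|p₁ × p₂|.
Here n̂_z ≈ -0.360; the vertex latitude is φ_max = arccos|n̂_z| ≈ 68.9°.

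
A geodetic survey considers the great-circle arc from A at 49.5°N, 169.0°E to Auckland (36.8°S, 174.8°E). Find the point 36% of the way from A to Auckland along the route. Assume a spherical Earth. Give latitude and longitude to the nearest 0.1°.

≈ 18.4°N, 171.5°E

Convert each endpoint to a unit vector on the sphere (x = cos φ cos λ, y = cos φ sin λ, z = sin φ).
The central angle between the endpoints is δ = arccos(p₁·p₂) ≈ 1.509 rad (86.5°).
Interpolate at f = 0.36 with slerp weights a = sin((1−f)δ)/sin δ ≈ 0.824, b = sin(fδ)/sin δ ≈ 0.518.
p = a·p₁ + b·p₂ ≈ (-0.938, 0.140, 0.316); φ = arcsin(p_z) ≈ 18.44°, λ = atan2(p_y, p_x) ≈ 171.53°.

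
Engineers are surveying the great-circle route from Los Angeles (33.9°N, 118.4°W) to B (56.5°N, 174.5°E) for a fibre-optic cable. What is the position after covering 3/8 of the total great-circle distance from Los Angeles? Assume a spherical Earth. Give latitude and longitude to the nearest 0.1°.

≈ (46.7°N, 136.5°W)

Convert each endpoint to a unit vector on the sphere (x = cos φ cos λ, y = cos φ sin λ, z = sin φ).
The central angle between the endpoints is δ = arccos(p₁·p₂) ≈ 0.872 rad (50.0°).
Interpolate at f = 3/8 with slerp weights a = sin((1−f)δ)/sin δ ≈ 0.677, b = sin(fδ)/sin δ ≈ 0.420.
p = a·p₁ + b·p₂ ≈ (-0.498, -0.472, 0.727); φ = arcsin(p_z) ≈ 46.68°, λ = atan2(p_y, p_x) ≈ -136.51°.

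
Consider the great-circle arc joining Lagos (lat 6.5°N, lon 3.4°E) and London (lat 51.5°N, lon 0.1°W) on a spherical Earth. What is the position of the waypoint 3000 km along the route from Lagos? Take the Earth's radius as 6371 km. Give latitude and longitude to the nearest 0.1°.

≈ lat 33.4°N, lon 1.7°E

Convert each endpoint to a unit vector on the sphere (x = cos φ cos λ, y = cos φ sin λ, z = sin φ).
The central angle between the endpoints is δ = arccos(p₁·p₂) ≈ 0.787 rad (45.1°). The total great-circle distance is δ·R ≈ 0.787 × 6371 ≈ 5014 km, so the target fraction is f = 3000/5014 ≈ 0.598.
Interpolate at f ≈ 0.598 with slerp weights a = sin((1−f)δ)/sin δ ≈ 0.439, b = sin(fδ)/sin δ ≈ 0.641.
p = a·p₁ + b·p₂ ≈ (0.834, 0.025, 0.551); φ = arcsin(p_z) ≈ 33.44°, λ = atan2(p_y, p_x) ≈ 1.73°.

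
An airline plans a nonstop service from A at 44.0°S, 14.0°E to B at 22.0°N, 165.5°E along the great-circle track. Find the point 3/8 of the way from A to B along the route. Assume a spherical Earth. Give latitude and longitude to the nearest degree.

≈ 46°S, 97°E

Write both endpoints as unit vectors p₁, p₂ with components (cos φ cos λ, cos φ sin λ, sin φ).
The central angle between the endpoints is δ = arccos(p₁·p₂) ≈ 2.580 rad (147.8°).
Interpolate at f = 3/8 with slerp weights a = sin((1−f)δ)/sin δ ≈ 1.876, b = sin(fδ)/sin δ ≈ 1.546.
p = a·p₁ + b·p₂ ≈ (-0.078, 0.685, -0.724); φ = arcsin(p_z) ≈ -46.38°, λ = atan2(p_y, p_x) ≈ 96.53°.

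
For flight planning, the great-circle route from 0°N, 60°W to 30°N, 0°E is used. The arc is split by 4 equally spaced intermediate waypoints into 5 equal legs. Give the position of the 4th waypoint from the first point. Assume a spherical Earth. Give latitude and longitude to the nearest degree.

Convert each endpoint to a unit vector on the sphere (x = cos φ cos λ, y = cos φ sin λ, z = sin φ).
The central angle between the endpoints is δ = arccos(p₁·p₂) ≈ 1.123 rad (64.3°).
Interpolate at f = 4/5 with slerp weights a = sin((1−f)δ)/sin δ ≈ 0.247, b = sin(fδ)/sin δ ≈ 0.868.
p = a·p₁ + b·p₂ ≈ (0.875, -0.214, 0.434); φ = arcsin(p_z) ≈ 25.72°, λ = atan2(p_y, p_x) ≈ -13.74°.

≈ 26°N, 14°W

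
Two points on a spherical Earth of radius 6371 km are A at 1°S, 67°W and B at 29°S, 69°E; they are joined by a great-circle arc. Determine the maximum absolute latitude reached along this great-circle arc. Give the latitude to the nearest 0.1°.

≈ 39.2°S

The great circle lies in the plane with unit normal n̂ = (p₁ × p₂)/|p₁ × p₂|.
Here n̂_z ≈ +0.775; the vertex latitude is φ_max = arccos|n̂_z| ≈ 39.2°.
Check via Clairaut: cos φ_max = |cos φ₁| · sin C = cos(1.0°)·sin(129.2°) ≈ 0.775, again giving ≈ 39.2°.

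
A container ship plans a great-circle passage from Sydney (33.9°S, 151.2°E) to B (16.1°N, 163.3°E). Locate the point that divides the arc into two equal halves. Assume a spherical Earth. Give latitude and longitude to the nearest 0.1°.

≈ (8.9°S, 157.7°E)

Write both endpoints as unit vectors p₁, p₂ with components (cos φ cos λ, cos φ sin λ, sin φ).
The central angle between the endpoints is δ = arccos(p₁·p₂) ≈ 0.896 rad (51.3°).
Interpolate at f = 1/2 with slerp weights a = sin((1−f)δ)/sin δ ≈ 0.555, b = sin(fδ)/sin δ ≈ 0.555.
p = a·p₁ + b·p₂ ≈ (-0.914, 0.375, -0.156); φ = arcsin(p_z) ≈ -8.95°, λ = atan2(p_y, p_x) ≈ 157.69°.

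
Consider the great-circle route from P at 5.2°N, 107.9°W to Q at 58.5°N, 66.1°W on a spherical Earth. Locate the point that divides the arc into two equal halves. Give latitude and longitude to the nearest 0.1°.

≈ 33.4°N, 93.8°W

Write both endpoints as unit vectors p₁, p₂ with components (cos φ cos λ, cos φ sin λ, sin φ).
The central angle between the endpoints is δ = arccos(p₁·p₂) ≈ 1.087 rad (62.3°).
Interpolate at f = 1/2 with slerp weights a = sin((1−f)δ)/sin δ ≈ 0.584, b = sin(fδ)/sin δ ≈ 0.584.
p = a·p₁ + b·p₂ ≈ (-0.055, -0.833, 0.551); φ = arcsin(p_z) ≈ 33.44°, λ = atan2(p_y, p_x) ≈ -93.79°.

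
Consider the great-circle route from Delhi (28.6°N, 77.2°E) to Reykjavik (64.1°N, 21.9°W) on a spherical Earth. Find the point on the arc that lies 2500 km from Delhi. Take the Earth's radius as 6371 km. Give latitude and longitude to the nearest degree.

Convert each endpoint to a unit vector on the sphere (x = cos φ cos λ, y = cos φ sin λ, z = sin φ).
The central angle between the endpoints is δ = arccos(p₁·p₂) ≈ 1.192 rad (68.3°). The total great-circle distance is δ·R ≈ 1.192 × 6371 ≈ 7593 km, so the target fraction is f = 2500/7593 ≈ 0.329.
Interpolate at f ≈ 0.329 with slerp weights a = sin((1−f)δ)/sin δ ≈ 0.772, b = sin(fδ)/sin δ ≈ 0.412.
p = a·p₁ + b·p₂ ≈ (0.317, 0.594, 0.740); φ = arcsin(p_z) ≈ 47.70°, λ = atan2(p_y, p_x) ≈ 61.90°.

≈ 48°N, 62°E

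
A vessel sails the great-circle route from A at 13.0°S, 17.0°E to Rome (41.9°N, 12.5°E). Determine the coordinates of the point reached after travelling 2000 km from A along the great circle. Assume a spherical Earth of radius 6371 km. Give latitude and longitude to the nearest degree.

≈ 5°N, 16°E

Convert each endpoint to a unit vector on the sphere (x = cos φ cos λ, y = cos φ sin λ, z = sin φ).
The central angle between the endpoints is δ = arccos(p₁·p₂) ≈ 0.961 rad (55.1°). The total great-circle distance is δ·R ≈ 0.961 × 6371 ≈ 6122 km, so the target fraction is f = 2000/6122 ≈ 0.327.
Interpolate at f ≈ 0.327 with slerp weights a = sin((1−f)δ)/sin δ ≈ 0.735, b = sin(fδ)/sin δ ≈ 0.377.
p = a·p₁ + b·p₂ ≈ (0.959, 0.270, 0.086); φ = arcsin(p_z) ≈ 4.94°, λ = atan2(p_y, p_x) ≈ 15.73°.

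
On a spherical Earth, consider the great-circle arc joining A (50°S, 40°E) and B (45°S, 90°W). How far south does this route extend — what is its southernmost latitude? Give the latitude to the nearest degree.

The great circle lies in the plane with unit normal n̂ = (p₁ × p₂)/|p₁ × p₂|.
Here n̂_z ≈ -0.360; the vertex latitude is φ_max = arccos|n̂_z| ≈ 68.9°.

≈ 69°S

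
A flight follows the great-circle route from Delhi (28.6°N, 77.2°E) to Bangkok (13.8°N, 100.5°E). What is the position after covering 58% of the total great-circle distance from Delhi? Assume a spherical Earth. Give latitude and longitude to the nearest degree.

Convert each endpoint to a unit vector on the sphere (x = cos φ cos λ, y = cos φ sin λ, z = sin φ).
The central angle between the endpoints is δ = arccos(p₁·p₂) ≈ 0.457 rad (26.2°).
Interpolate at f = 0.58 with slerp weights a = sin((1−f)δ)/sin δ ≈ 0.432, b = sin(fδ)/sin δ ≈ 0.594.
p = a·p₁ + b·p₂ ≈ (-0.021, 0.937, 0.349); φ = arcsin(p_z) ≈ 20.40°, λ = atan2(p_y, p_x) ≈ 91.28°.

≈ (20°N, 91°E)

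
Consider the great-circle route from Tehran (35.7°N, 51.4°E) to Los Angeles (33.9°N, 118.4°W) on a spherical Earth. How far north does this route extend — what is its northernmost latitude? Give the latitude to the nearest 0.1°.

≈ 82.7°N

The great circle lies in the plane with unit normal n̂ = (p₁ × p₂)/|p₁ × p₂|.
Here n̂_z ≈ -0.127; the vertex latitude is φ_max = arccos|n̂_z| ≈ 82.7°.
Check via Clairaut: cos φ_max = |cos φ₁| · sin C = cos(35.7°)·sin(9.0°) ≈ 0.127, again giving ≈ 82.7°.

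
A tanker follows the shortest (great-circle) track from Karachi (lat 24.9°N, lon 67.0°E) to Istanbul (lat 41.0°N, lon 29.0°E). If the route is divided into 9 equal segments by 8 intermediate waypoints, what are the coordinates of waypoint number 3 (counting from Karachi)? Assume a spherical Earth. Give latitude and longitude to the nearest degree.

≈ lat 32°N, lon 56°E

The haversine formula gives a central angle δ ≈ 0.617 rad (35.3°) between the endpoints.
Interpolate at f = 3/9 with slerp weights a = sin((1−f)δ)/sin δ ≈ 0.691, b = sin(fδ)/sin δ ≈ 0.353.
p = a·p₁ + b·p₂ ≈ (0.478, 0.706, 0.523); φ = arcsin(p_z) ≈ 31.50°, λ = atan2(p_y, p_x) ≈ 55.91°.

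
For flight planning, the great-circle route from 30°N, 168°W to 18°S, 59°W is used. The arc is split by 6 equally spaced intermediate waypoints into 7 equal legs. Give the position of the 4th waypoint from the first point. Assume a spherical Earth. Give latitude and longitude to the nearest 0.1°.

Write both endpoints as unit vectors p₁, p₂ with components (cos φ cos λ, cos φ sin λ, sin φ).
The central angle between the endpoints is δ = arccos(p₁·p₂) ≈ 2.007 rad (115.0°).
Interpolate at f = 4/7 with slerp weights a = sin((1−f)δ)/sin δ ≈ 0.836, b = sin(fδ)/sin δ ≈ 1.006.
p = a·p₁ + b·p₂ ≈ (-0.216, -0.971, 0.107); φ = arcsin(p_z) ≈ 6.16°, λ = atan2(p_y, p_x) ≈ -102.54°.

≈ 6.2°N, 102.5°W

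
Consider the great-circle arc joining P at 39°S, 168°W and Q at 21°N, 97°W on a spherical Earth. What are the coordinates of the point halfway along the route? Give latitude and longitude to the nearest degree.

≈ 11°S, 129°W

Write both endpoints as unit vectors p₁, p₂ with components (cos φ cos λ, cos φ sin λ, sin φ).
The central angle between the endpoints is δ = arccos(p₁·p₂) ≈ 1.560 rad (89.4°).
Interpolate at f = 1/2 with slerp weights a = sin((1−f)δ)/sin δ ≈ 0.703, b = sin(fδ)/sin δ ≈ 0.703.
p = a·p₁ + b·p₂ ≈ (-0.615, -0.765, -0.191); φ = arcsin(p_z) ≈ -10.99°, λ = atan2(p_y, p_x) ≈ -128.77°.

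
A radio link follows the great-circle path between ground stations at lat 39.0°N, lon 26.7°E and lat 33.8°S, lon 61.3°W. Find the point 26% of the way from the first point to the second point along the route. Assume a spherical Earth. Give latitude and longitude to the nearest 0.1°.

≈ lat 22.2°N, lon 0.1°W

Convert each endpoint to a unit vector on the sphere (x = cos φ cos λ, y = cos φ sin λ, z = sin φ).
The central angle between the endpoints is δ = arccos(p₁·p₂) ≈ 1.905 rad (109.1°).
Interpolate at f = 0.26 with slerp weights a = sin((1−f)δ)/sin δ ≈ 1.045, b = sin(fδ)/sin δ ≈ 0.503.
p = a·p₁ + b·p₂ ≈ (0.926, -0.002, 0.378); φ = arcsin(p_z) ≈ 22.19°, λ = atan2(p_y, p_x) ≈ -0.11°.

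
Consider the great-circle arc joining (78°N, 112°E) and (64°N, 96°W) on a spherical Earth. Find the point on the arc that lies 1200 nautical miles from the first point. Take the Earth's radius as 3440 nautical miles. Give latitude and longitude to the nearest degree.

≈ (80°N, 113°W)

The haversine formula gives a central angle δ ≈ 0.646 rad (37.0°) between the endpoints. The total great-circle distance is δ·R ≈ 0.646 × 3440 ≈ 2221 nmi, so the target fraction is f = 1200/2221 ≈ 0.540.
Interpolate at f ≈ 0.540 with slerp weights a = sin((1−f)δ)/sin δ ≈ 0.486, b = sin(fδ)/sin δ ≈ 0.568.
p = a·p₁ + b·p₂ ≈ (-0.064, -0.154, 0.986); φ = arcsin(p_z) ≈ 80.41°, λ = atan2(p_y, p_x) ≈ -112.54°.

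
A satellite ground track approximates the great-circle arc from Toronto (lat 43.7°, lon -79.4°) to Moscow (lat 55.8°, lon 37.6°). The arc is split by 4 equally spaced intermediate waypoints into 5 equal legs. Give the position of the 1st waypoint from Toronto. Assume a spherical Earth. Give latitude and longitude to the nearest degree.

Convert each endpoint to a unit vector on the sphere (x = cos φ cos λ, y = cos φ sin λ, z = sin φ).
The central angle between the endpoints is δ = arccos(p₁·p₂) ≈ 1.173 rad (67.2°).
Interpolate at f = 1/5 with slerp weights a = sin((1−f)δ)/sin δ ≈ 0.875, b = sin(fδ)/sin δ ≈ 0.252.
p = a·p₁ + b·p₂ ≈ (0.229, -0.535, 0.813); φ = arcsin(p_z) ≈ 54.40°, λ = atan2(p_y, p_x) ≈ -66.87°.

≈ lat 54°, lon -67°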